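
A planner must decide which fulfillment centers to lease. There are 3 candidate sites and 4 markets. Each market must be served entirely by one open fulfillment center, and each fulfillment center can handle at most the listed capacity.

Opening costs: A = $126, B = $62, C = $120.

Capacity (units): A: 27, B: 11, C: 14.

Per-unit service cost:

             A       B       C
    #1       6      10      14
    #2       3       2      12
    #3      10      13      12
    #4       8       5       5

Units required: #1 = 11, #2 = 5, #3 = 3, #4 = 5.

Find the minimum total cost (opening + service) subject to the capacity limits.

Open {A}: #1→A 6·11=66, #2→A 3·5=15, #3→A 10·3=30, #4→A 8·5=40.
Loads: A carries 24/27. Service 151; fixed 126; total 277.
Next best feasible plan costs 319.

Minimum total cost: 277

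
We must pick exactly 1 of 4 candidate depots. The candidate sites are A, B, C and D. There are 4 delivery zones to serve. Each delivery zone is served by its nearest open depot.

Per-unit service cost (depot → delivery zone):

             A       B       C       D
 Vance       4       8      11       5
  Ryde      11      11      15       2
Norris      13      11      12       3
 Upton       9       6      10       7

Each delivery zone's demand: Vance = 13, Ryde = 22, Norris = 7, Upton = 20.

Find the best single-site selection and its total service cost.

Choose D only; total service cost 270.

With exactly 1 open, each delivery zone uses its cheapest among the chosen.
{D}: Vance→D 5·13=65, Ryde→D 2·22=44, Norris→D 3·7=21, Upton→D 7·20=140. Service cost 270.
{B}: service cost 543
{A}: service cost 565
Among all 4 size-1 choices, {D} is lowest.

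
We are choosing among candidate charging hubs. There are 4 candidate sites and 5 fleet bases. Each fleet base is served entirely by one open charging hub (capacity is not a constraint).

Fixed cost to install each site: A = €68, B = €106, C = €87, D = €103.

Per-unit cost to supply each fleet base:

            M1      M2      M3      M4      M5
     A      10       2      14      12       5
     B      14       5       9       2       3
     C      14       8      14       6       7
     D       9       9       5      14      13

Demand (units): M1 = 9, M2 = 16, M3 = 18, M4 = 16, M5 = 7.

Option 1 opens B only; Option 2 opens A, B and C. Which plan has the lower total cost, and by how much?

Option 1 is cheaper by 71.

Option 1: {B}: M1→B 14·9=126, M2→B 5·16=80, M3→B 9·18=162, M4→B 2·16=32, M5→B 3·7=21. Service 421; fixed 106; total 527.
Option 2: {A, B, C}: M1→A 10·9=90, M2→A 2·16=32, M3→B 9·18=162, M4→B 2·16=32, M5→B 3·7=21. Service 337; fixed 261; total 598.
Difference: |527 − 598| = 71.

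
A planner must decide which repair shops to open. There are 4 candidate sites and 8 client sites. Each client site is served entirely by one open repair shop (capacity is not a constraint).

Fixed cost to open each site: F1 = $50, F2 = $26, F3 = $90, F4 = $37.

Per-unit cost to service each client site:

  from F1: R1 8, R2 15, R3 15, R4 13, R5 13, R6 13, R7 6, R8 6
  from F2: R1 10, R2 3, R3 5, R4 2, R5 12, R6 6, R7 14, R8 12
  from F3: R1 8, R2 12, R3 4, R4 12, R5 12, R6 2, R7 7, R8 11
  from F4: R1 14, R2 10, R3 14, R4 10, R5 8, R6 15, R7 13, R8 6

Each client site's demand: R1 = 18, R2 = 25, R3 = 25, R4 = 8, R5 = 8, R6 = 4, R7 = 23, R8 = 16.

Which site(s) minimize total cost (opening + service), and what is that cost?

Open F1 and F2; minimum total cost 790.

For any fixed open set, each client site goes to its cheapest open site; total = fixed + service.
{F1, F2}: R1→F1 8·18=144, R2→F2 3·25=75, R3→F2 5·25=125, R4→F2 2·8=16, R5→F2 12·8=96, R6→F2 6·4=24, R7→F1 6·23=138, R8→F1 6·16=96. Service 714; fixed 76; total 790.
{F1, F2, F4}: service 682 + fixed 113 = 795
{F2, F3, F4}: R1→F3 8·18=144, R2→F2 3·25=75, R3→F3 4·25=100, R4→F2 2·8=16, R5→F4 8·8=64, R6→F3 2·4=8, R7→F3 7·23=161, R8→F4 6·16=96. Service 664; fixed 153; total 817.
{F1, F2, F3, F4}: service 641 + fixed 203 = 844
No other subset beats 790.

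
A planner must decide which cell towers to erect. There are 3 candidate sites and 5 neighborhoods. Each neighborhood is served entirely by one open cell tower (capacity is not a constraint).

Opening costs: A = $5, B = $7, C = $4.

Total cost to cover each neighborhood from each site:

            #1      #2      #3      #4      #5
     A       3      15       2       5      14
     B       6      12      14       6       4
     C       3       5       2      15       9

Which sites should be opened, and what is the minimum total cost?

Open B and C; minimum total cost 31.

For any fixed open set, each neighborhood goes to its cheapest open site; total = fixed + service.
{B, C}: #1→C 3, #2→C 5, #3→C 2, #4→B 6, #5→B 4. Service 20; fixed 11; total 31.
{A, C}: service 24 + fixed 9 = 33
{A, B, C}: service 19 + fixed 16 = 35
{C}: service 34 + fixed 4 = 38
No other subset beats 31.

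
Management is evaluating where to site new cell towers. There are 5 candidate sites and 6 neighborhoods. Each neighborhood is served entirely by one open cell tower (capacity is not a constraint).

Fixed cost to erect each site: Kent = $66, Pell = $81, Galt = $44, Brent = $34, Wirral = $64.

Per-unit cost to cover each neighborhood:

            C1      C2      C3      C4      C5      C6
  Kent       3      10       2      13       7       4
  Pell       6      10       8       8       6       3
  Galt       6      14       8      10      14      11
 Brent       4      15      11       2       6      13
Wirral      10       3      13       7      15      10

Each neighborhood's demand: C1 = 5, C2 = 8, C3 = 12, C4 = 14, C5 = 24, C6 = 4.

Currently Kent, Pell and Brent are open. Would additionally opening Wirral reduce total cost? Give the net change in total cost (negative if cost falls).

No — net change +8 (cost rises by 8).

Current service cost with {Kent, Pell, Brent}: 303.
Adding Wirral: each neighborhood re-picks its cheapest; new service cost 247, saving 56.
Extra fixed cost: 64. Net change = 64 − 56 = 8.
(Totals: 484 → 492.)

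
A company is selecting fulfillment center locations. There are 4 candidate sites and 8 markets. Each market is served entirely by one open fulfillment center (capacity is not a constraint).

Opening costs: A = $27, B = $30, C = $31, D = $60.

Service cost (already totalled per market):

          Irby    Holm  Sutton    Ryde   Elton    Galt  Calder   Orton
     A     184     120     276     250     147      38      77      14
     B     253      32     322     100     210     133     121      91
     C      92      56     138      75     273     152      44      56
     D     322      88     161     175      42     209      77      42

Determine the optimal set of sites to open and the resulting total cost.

For any fixed open set, each market goes to its cheapest open site; total = fixed + service.
{A, C, D}: Irby→C 92, Holm→C 56, Sutton→C 138, Ryde→C 75, Elton→D 42, Galt→A 38, Calder→C 44, Orton→A 14. Service 499; fixed 118; total 617.
{A, B, C, D}: service 475 + fixed 148 = 623
{A, C}: service 604 + fixed 58 = 662
{A}: service 1106 + fixed 27 = 1133
(All 15 nonempty subsets were checked; A, C and D is lowest.)

Open A, C and D; minimum total cost 617.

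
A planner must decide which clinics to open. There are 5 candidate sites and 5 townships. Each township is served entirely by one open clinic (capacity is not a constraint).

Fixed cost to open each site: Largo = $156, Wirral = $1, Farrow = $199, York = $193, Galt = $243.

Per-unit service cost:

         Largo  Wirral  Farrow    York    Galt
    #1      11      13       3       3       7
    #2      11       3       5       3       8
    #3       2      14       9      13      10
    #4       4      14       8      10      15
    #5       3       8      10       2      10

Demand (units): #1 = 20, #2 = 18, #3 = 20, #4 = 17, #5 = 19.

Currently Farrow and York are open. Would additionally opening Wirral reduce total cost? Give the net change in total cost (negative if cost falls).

Current service cost with {Farrow, York}: 468.
Adding Wirral: each township re-picks its cheapest; new service cost 468, saving 0.
Extra fixed cost: 1. Net change = 1 − 0 = 1.
(Totals: 860 → 861.)

No — net change +1 (cost rises by 1).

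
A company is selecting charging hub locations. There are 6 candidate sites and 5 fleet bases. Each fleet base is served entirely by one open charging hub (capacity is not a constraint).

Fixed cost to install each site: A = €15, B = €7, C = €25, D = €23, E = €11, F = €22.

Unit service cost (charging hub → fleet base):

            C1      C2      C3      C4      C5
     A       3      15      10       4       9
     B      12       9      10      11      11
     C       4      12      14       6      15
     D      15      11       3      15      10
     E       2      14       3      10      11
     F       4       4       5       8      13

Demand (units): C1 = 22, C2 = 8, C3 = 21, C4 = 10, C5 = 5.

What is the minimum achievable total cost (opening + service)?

For any fixed open set, each fleet base goes to its cheapest open site; total = fixed + service.
{A, E, F}: C1→E 2·22=44, C2→F 4·8=32, C3→E 3·21=63, C4→A 4·10=40, C5→A 9·5=45. Service 224; fixed 48; total 272.
{A, B, E, F}: C1→E 2·22=44, C2→F 4·8=32, C3→E 3·21=63, C4→A 4·10=40, C5→A 9·5=45. Service 224; fixed 55; total 279.
{A, D, E, F}: C1→E 2·22=44, C2→F 4·8=32, C3→D 3·21=63, C4→A 4·10=40, C5→A 9·5=45. Service 224; fixed 71; total 295.
{A, B, C, D, E, F}: service 224 + fixed 103 = 327
No other subset beats 272.

Minimum total cost: 272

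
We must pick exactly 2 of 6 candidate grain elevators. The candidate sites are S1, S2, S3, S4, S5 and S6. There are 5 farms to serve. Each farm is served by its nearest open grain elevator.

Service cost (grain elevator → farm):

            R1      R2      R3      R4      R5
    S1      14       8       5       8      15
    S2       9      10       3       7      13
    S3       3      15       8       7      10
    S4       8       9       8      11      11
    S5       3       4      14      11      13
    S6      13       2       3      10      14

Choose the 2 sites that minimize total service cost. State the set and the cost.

With exactly 2 open, each farm uses its cheapest among the chosen.
{S3, S6}: R1→S3 3, R2→S6 2, R3→S6 3, R4→S3 7, R5→S3 10. Service cost 25.
{S2, S5}: service cost 30
{S5, S6}: service cost 31
Among all 15 size-2 choices, {S3, S6} is lowest.

Choose S3 and S6; total service cost 25.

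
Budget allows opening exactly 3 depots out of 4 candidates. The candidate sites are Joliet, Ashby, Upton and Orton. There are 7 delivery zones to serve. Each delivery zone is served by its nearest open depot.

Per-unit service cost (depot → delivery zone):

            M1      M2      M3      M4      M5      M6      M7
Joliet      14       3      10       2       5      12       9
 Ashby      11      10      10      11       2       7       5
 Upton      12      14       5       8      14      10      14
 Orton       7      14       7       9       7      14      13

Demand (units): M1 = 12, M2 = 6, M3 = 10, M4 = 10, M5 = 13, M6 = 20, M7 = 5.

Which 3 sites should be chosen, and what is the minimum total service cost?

Choose Joliet, Ashby and Orton; total service cost 383.

With exactly 3 open, each delivery zone uses its cheapest among the chosen.
{Joliet, Ashby, Orton}: M1→Orton 7·12=84, M2→Joliet 3·6=18, M3→Orton 7·10=70, M4→Joliet 2·10=20, M5→Ashby 2·13=26, M6→Ashby 7·20=140, M7→Ashby 5·5=25. Service cost 383.
{Joliet, Ashby, Upton}: service cost 411
{Ashby, Upton, Orton}: service cost 465
Among all 4 size-3 choices, {Joliet, Ashby, Orton} is lowest.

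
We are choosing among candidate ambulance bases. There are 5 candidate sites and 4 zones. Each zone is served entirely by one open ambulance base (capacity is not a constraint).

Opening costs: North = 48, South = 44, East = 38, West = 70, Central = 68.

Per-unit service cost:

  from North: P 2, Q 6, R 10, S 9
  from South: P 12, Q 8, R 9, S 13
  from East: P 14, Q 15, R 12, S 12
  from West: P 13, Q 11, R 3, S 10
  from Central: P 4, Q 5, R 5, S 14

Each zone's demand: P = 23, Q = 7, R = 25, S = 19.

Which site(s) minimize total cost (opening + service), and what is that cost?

Open North and West; minimum total cost 452.

For any fixed open set, each zone goes to its cheapest open site; total = fixed + service.
{North, West}: P→North 2·23=46, Q→North 6·7=42, R→West 3·25=75, S→North 9·19=171. Service 334; fixed 118; total 452.
{North, East, West}: service 334 + fixed 156 = 490
{North, Central}: P→North 2·23=46, Q→Central 5·7=35, R→Central 5·25=125, S→North 9·19=171. Service 377; fixed 116; total 493.
{North, South, East, West, Central}: service 327 + fixed 268 = 595
No other subset beats 452.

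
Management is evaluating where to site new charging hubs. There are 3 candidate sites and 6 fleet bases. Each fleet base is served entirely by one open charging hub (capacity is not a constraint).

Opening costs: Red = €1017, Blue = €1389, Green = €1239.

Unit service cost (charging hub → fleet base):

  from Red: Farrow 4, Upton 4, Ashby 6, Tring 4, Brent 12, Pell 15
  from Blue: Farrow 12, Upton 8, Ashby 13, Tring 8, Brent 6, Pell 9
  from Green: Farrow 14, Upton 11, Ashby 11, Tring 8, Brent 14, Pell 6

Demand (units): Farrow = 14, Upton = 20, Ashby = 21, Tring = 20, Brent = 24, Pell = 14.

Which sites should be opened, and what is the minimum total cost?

For any fixed open set, each fleet base goes to its cheapest open site; total = fixed + service.
{Red}: Farrow→Red 4·14=56, Upton→Red 4·20=80, Ashby→Red 6·21=126, Tring→Red 4·20=80, Brent→Red 12·24=288, Pell→Red 15·14=210. Service 840; fixed 1017; total 1857.
{Blue}: service 1031 + fixed 1389 = 2420
{Green}: Farrow→Green 14·14=196, Upton→Green 11·20=220, Ashby→Green 11·21=231, Tring→Green 8·20=160, Brent→Green 14·24=336, Pell→Green 6·14=84. Service 1227; fixed 1239; total 2466.
{Red, Blue, Green}: service 570 + fixed 3645 = 4215
No other subset beats 1857.

Open Red only; minimum total cost 1857.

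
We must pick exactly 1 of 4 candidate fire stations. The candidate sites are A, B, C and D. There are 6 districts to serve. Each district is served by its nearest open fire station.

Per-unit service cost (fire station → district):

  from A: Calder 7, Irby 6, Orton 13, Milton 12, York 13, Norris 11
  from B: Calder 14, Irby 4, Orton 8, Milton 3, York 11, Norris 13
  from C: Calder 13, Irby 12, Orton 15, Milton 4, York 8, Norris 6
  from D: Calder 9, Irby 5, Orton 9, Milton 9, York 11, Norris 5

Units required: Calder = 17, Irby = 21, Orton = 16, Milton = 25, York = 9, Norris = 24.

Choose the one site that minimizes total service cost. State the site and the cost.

Choose D only; total service cost 846.

With exactly 1 open, each district uses its cheapest among the chosen.
{D}: Calder→D 9·17=153, Irby→D 5·21=105, Orton→D 9·16=144, Milton→D 9·25=225, York→D 11·9=99, Norris→D 5·24=120. Service cost 846.
{B}: service cost 936
{C}: service cost 1029
Among all 4 size-1 choices, {D} is lowest.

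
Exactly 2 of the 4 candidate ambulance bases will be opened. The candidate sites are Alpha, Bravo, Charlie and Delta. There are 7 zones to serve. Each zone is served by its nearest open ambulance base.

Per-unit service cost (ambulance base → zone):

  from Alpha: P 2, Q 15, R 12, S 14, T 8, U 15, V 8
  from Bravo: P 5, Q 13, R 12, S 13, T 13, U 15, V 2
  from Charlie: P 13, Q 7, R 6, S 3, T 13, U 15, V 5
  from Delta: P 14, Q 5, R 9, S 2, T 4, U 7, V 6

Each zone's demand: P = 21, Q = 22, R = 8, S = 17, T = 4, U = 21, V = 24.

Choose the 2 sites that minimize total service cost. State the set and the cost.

With exactly 2 open, each zone uses its cheapest among the chosen.
{Bravo, Delta}: P→Bravo 5·21=105, Q→Delta 5·22=110, R→Delta 9·8=72, S→Delta 2·17=34, T→Delta 4·4=16, U→Delta 7·21=147, V→Bravo 2·24=48. Service cost 532.
{Alpha, Delta}: service cost 565
{Charlie, Delta}: service cost 748
Among all 6 size-2 choices, {Bravo, Delta} is lowest.

Choose Bravo and Delta; total service cost 532.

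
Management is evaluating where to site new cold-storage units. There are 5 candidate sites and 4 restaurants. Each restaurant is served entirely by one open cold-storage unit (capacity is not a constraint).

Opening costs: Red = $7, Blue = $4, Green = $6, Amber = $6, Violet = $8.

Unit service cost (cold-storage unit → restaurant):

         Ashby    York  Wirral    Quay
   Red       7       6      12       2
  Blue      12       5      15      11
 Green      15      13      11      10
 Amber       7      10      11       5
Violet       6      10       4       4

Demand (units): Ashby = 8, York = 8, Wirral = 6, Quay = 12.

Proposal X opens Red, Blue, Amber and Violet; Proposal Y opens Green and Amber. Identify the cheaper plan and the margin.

Proposal X is cheaper by 113.

Proposal X: {Red, Blue, Amber, Violet}: Ashby→Violet 6·8=48, York→Blue 5·8=40, Wirral→Violet 4·6=24, Quay→Red 2·12=24. Service 136; fixed 25; total 161.
Proposal Y: {Green, Amber}: Ashby→Amber 7·8=56, York→Amber 10·8=80, Wirral→Green 11·6=66, Quay→Amber 5·12=60. Service 262; fixed 12; total 274.
Difference: |161 − 274| = 113.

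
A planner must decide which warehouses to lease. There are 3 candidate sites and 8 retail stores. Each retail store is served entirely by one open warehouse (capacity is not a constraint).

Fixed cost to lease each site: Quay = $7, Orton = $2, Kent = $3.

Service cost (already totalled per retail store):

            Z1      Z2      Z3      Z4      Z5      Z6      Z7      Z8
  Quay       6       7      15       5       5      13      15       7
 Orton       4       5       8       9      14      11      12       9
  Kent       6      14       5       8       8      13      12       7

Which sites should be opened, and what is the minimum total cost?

For any fixed open set, each retail store goes to its cheapest open site; total = fixed + service.
{Orton, Kent}: Z1→Orton 4, Z2→Orton 5, Z3→Kent 5, Z4→Kent 8, Z5→Kent 8, Z6→Orton 11, Z7→Orton 12, Z8→Kent 7. Service 60; fixed 5; total 65.
{Quay, Orton}: service 57 + fixed 9 = 66
{Quay, Orton, Kent}: Z1→Orton 4, Z2→Orton 5, Z3→Kent 5, Z4→Quay 5, Z5→Quay 5, Z6→Orton 11, Z7→Orton 12, Z8→Quay 7. Service 54; fixed 12; total 66.
{Orton}: Z1→Orton 4, Z2→Orton 5, Z3→Orton 8, Z4→Orton 9, Z5→Orton 14, Z6→Orton 11, Z7→Orton 12, Z8→Orton 9. Service 72; fixed 2; total 74.
(All 7 nonempty subsets were checked; Orton and Kent is lowest.)

Open Orton and Kent; minimum total cost 65.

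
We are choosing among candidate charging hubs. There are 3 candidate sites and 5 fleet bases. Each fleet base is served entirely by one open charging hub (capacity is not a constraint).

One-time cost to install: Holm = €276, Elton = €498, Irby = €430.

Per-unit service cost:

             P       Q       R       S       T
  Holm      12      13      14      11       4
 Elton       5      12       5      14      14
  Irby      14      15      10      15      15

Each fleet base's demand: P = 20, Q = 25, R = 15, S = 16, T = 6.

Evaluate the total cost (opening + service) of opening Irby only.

Total cost: 1565

Each fleet base is assigned to its cheapest site among the open ones.
{Irby}: P→Irby 14·20=280, Q→Irby 15·25=375, R→Irby 10·15=150, S→Irby 15·16=240, T→Irby 15·6=90. Service 1135; fixed 430; total 1565.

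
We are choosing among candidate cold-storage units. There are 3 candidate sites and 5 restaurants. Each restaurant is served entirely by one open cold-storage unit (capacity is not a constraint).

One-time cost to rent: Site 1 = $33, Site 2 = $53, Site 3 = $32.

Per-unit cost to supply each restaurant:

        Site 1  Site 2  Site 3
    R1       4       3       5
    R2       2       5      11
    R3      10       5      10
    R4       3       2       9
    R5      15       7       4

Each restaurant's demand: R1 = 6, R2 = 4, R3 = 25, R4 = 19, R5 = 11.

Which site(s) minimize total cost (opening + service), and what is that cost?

For any fixed open set, each restaurant goes to its cheapest open site; total = fixed + service.
{Site 2, Site 3}: R1→Site 2 3·6=18, R2→Site 2 5·4=20, R3→Site 2 5·25=125, R4→Site 2 2·19=38, R5→Site 3 4·11=44. Service 245; fixed 85; total 330.
{Site 2}: R1→Site 2 3·6=18, R2→Site 2 5·4=20, R3→Site 2 5·25=125, R4→Site 2 2·19=38, R5→Site 2 7·11=77. Service 278; fixed 53; total 331.
{Site 1, Site 2, Site 3}: service 233 + fixed 118 = 351
{Site 3}: service 539 + fixed 32 = 571
No other subset beats 330.

Open Site 2 and Site 3; minimum total cost 330.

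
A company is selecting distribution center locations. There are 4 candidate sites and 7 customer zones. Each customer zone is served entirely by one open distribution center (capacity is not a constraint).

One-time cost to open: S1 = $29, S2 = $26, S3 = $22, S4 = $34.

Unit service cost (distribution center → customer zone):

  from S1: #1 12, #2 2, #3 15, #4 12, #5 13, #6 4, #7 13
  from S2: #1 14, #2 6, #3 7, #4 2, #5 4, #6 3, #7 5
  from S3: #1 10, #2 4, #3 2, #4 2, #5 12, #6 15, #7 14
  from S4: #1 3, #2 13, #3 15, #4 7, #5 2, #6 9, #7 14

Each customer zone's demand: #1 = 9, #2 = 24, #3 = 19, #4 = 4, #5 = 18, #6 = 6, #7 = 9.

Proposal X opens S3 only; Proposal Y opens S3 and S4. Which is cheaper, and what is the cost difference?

Proposal X: {S3}: #1→S3 10·9=90, #2→S3 4·24=96, #3→S3 2·19=38, #4→S3 2·4=8, #5→S3 12·18=216, #6→S3 15·6=90, #7→S3 14·9=126. Service 664; fixed 22; total 686.
Proposal Y: {S3, S4}: #1→S4 3·9=27, #2→S3 4·24=96, #3→S3 2·19=38, #4→S3 2·4=8, #5→S4 2·18=36, #6→S4 9·6=54, #7→S3 14·9=126. Service 385; fixed 56; total 441.
Difference: |686 − 441| = 245.

Proposal Y is cheaper by 245.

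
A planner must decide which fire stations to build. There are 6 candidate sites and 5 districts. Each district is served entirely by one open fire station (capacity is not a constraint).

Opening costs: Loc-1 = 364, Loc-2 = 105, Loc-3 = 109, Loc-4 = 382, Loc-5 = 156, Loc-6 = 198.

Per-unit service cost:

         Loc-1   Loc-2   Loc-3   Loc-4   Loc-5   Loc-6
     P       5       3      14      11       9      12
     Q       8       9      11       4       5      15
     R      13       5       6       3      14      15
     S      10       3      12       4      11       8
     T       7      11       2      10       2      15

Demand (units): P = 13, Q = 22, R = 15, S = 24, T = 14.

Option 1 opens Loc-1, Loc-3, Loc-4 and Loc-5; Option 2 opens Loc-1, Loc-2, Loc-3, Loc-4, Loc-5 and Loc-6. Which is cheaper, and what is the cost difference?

Option 1 is cheaper by 253.

Option 1: {Loc-1, Loc-3, Loc-4, Loc-5}: P→Loc-1 5·13=65, Q→Loc-4 4·22=88, R→Loc-4 3·15=45, S→Loc-4 4·24=96, T→Loc-3 2·14=28. Service 322; fixed 1011; total 1333.
Option 2: {Loc-1, Loc-2, Loc-3, Loc-4, Loc-5, Loc-6}: P→Loc-2 3·13=39, Q→Loc-4 4·22=88, R→Loc-4 3·15=45, S→Loc-2 3·24=72, T→Loc-3 2·14=28. Service 272; fixed 1314; total 1586.
Difference: |1333 − 1586| = 253.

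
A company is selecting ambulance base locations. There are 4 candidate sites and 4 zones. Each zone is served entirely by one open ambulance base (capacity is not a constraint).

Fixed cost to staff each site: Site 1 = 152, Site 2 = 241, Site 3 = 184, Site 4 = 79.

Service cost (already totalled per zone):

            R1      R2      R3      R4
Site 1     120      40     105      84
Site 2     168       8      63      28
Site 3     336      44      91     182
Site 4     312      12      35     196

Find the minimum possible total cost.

For any fixed open set, each zone goes to its cheapest open site; total = fixed + service.
{Site 1, Site 4}: R1→Site 1 120, R2→Site 4 12, R3→Site 4 35, R4→Site 1 84. Service 251; fixed 231; total 482.
{Site 1}: R1→Site 1 120, R2→Site 1 40, R3→Site 1 105, R4→Site 1 84. Service 349; fixed 152; total 501.
{Site 2}: R1→Site 2 168, R2→Site 2 8, R3→Site 2 63, R4→Site 2 28. Service 267; fixed 241; total 508.
{Site 1, Site 2, Site 3, Site 4}: R1→Site 1 120, R2→Site 2 8, R3→Site 4 35, R4→Site 2 28. Service 191; fixed 656; total 847.
No other subset beats 482.

Minimum total cost: 482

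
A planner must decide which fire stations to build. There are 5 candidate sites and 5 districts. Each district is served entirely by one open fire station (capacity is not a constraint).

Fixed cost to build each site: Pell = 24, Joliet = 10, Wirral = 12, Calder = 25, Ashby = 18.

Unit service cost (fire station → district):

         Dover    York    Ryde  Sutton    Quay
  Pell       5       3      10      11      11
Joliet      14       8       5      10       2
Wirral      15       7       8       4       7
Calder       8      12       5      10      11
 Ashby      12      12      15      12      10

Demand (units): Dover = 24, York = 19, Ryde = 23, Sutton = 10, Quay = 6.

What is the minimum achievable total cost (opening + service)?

Minimum total cost: 390

For any fixed open set, each district goes to its cheapest open site; total = fixed + service.
{Pell, Joliet, Wirral}: Dover→Pell 5·24=120, York→Pell 3·19=57, Ryde→Joliet 5·23=115, Sutton→Wirral 4·10=40, Quay→Joliet 2·6=12. Service 344; fixed 46; total 390.
{Pell, Joliet, Wirral, Ashby}: Dover→Pell 5·24=120, York→Pell 3·19=57, Ryde→Joliet 5·23=115, Sutton→Wirral 4·10=40, Quay→Joliet 2·6=12. Service 344; fixed 64; total 408.
{Pell, Joliet, Wirral, Calder}: service 344 + fixed 71 = 415
{Pell, Joliet, Wirral, Calder, Ashby}: Dover→Pell 5·24=120, York→Pell 3·19=57, Ryde→Joliet 5·23=115, Sutton→Wirral 4·10=40, Quay→Joliet 2·6=12. Service 344; fixed 89; total 433.
No other subset beats 390.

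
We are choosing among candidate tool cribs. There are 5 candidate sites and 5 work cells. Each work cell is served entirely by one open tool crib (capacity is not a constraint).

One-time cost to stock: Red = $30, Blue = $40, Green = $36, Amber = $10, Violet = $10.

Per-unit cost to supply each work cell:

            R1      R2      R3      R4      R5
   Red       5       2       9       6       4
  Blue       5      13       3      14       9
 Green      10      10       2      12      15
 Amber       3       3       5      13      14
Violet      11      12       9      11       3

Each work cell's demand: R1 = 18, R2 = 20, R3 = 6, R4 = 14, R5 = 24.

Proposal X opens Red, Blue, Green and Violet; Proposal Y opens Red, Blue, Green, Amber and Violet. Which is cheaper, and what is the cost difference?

Proposal X: {Red, Blue, Green, Violet}: R1→Red 5·18=90, R2→Red 2·20=40, R3→Green 2·6=12, R4→Red 6·14=84, R5→Violet 3·24=72. Service 298; fixed 116; total 414.
Proposal Y: {Red, Blue, Green, Amber, Violet}: R1→Amber 3·18=54, R2→Red 2·20=40, R3→Green 2·6=12, R4→Red 6·14=84, R5→Violet 3·24=72. Service 262; fixed 126; total 388.
Difference: |414 − 388| = 26.

Proposal Y is cheaper by 26.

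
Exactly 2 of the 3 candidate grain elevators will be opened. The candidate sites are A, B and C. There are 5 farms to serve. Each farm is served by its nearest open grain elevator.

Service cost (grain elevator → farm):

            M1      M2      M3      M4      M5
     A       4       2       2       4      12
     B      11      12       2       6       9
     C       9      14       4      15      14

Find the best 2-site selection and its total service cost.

Choose A and B; total service cost 21.

With exactly 2 open, each farm uses its cheapest among the chosen.
{A, B}: M1→A 4, M2→A 2, M3→A 2, M4→A 4, M5→B 9. Service cost 21.
{A, C}: service cost 24
{B, C}: service cost 38
Among all 3 size-2 choices, {A, B} is lowest.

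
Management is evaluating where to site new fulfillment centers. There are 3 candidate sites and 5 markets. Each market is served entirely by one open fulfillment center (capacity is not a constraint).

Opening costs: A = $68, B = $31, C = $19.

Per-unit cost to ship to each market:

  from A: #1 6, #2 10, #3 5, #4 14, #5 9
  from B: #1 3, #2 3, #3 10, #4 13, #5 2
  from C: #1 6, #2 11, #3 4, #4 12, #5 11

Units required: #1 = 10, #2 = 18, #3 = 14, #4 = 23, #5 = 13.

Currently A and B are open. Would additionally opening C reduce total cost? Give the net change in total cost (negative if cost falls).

Current service cost with {A, B}: 479.
Adding C: each market re-picks its cheapest; new service cost 442, saving 37.
Extra fixed cost: 19. Net change = 19 − 37 = -18.
(Totals: 578 → 560.)

Yes — net change −18 (cost falls by 18).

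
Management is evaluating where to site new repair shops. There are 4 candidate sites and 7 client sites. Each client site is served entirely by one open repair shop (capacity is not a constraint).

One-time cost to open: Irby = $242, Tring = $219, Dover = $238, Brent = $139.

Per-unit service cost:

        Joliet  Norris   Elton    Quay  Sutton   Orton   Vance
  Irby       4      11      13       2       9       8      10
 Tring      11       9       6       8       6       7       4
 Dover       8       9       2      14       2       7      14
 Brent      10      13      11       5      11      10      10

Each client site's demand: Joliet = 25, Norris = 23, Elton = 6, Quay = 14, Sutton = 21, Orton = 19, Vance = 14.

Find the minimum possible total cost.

For any fixed open set, each client site goes to its cheapest open site; total = fixed + service.
{Irby, Dover}: Joliet→Irby 4·25=100, Norris→Dover 9·23=207, Elton→Dover 2·6=12, Quay→Irby 2·14=28, Sutton→Dover 2·21=42, Orton→Dover 7·19=133, Vance→Irby 10·14=140. Service 662; fixed 480; total 1142.
{Irby, Tring}: service 686 + fixed 461 = 1147
{Tring}: service 945 + fixed 219 = 1164
{Irby, Tring, Dover, Brent}: Joliet→Irby 4·25=100, Norris→Tring 9·23=207, Elton→Dover 2·6=12, Quay→Irby 2·14=28, Sutton→Dover 2·21=42, Orton→Tring 7·19=133, Vance→Tring 4·14=56. Service 578; fixed 838; total 1416.
No other subset beats 1142.

Minimum total cost: 1142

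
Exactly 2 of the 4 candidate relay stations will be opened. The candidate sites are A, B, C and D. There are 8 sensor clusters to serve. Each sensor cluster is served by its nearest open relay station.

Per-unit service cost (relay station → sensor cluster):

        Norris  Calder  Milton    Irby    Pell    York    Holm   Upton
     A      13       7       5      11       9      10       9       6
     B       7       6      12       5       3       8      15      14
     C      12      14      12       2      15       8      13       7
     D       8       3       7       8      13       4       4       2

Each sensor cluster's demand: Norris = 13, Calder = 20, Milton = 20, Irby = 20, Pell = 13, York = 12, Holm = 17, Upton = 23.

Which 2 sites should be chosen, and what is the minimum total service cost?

With exactly 2 open, each sensor cluster uses its cheapest among the chosen.
{B, D}: Norris→B 7·13=91, Calder→D 3·20=60, Milton→D 7·20=140, Irby→B 5·20=100, Pell→B 3·13=39, York→D 4·12=48, Holm→D 4·17=68, Upton→D 2·23=46. Service cost 592.
{C, D}: service cost 675
{A, D}: service cost 703
Among all 6 size-2 choices, {B, D} is lowest.

Choose B and D; total service cost 592.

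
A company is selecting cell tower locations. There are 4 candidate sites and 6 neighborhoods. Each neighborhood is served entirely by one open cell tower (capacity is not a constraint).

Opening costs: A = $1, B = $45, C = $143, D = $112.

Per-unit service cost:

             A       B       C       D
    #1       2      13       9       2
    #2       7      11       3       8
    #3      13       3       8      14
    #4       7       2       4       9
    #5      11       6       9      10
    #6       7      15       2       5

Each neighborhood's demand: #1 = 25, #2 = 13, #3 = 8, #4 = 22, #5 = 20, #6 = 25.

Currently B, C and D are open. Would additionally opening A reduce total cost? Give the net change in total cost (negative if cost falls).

Current service cost with {B, C, D}: 327.
Adding A: each neighborhood re-picks its cheapest; new service cost 327, saving 0.
Extra fixed cost: 1. Net change = 1 − 0 = 1.
(Totals: 627 → 628.)

No — net change +1 (cost rises by 1).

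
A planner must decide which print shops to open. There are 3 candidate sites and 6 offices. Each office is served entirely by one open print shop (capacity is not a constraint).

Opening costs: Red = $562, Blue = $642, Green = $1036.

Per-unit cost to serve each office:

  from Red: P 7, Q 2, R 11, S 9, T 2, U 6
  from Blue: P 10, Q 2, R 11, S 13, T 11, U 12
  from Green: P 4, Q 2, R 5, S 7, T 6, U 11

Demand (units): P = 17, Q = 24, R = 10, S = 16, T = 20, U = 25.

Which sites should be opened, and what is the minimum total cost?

Open Red only; minimum total cost 1173.

For any fixed open set, each office goes to its cheapest open site; total = fixed + service.
{Red}: P→Red 7·17=119, Q→Red 2·24=48, R→Red 11·10=110, S→Red 9·16=144, T→Red 2·20=40, U→Red 6·25=150. Service 611; fixed 562; total 1173.
{Blue}: P→Blue 10·17=170, Q→Blue 2·24=48, R→Blue 11·10=110, S→Blue 13·16=208, T→Blue 11·20=220, U→Blue 12·25=300. Service 1056; fixed 642; total 1698.
{Green}: P→Green 4·17=68, Q→Green 2·24=48, R→Green 5·10=50, S→Green 7·16=112, T→Green 6·20=120, U→Green 11·25=275. Service 673; fixed 1036; total 1709.
{Red, Blue, Green}: service 468 + fixed 2240 = 2708
No other subset beats 1173.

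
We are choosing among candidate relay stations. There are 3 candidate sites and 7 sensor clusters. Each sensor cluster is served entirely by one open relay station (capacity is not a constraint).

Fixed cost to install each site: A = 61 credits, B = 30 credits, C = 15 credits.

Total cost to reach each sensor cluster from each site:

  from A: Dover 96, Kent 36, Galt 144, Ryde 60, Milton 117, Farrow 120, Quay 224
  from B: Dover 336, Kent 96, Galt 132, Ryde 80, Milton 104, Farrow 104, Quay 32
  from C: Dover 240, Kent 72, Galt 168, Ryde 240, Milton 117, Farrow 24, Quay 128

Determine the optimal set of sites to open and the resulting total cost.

For any fixed open set, each sensor cluster goes to its cheapest open site; total = fixed + service.
{A, B, C}: Dover→A 96, Kent→A 36, Galt→B 132, Ryde→A 60, Milton→B 104, Farrow→C 24, Quay→B 32. Service 484; fixed 106; total 590.
{A, B}: Dover→A 96, Kent→A 36, Galt→B 132, Ryde→A 60, Milton→B 104, Farrow→B 104, Quay→B 32. Service 564; fixed 91; total 655.
{A, C}: Dover→A 96, Kent→A 36, Galt→A 144, Ryde→A 60, Milton→A 117, Farrow→C 24, Quay→C 128. Service 605; fixed 76; total 681.
{C}: service 989 + fixed 15 = 1004
No other subset beats 590.

Open A, B and C; minimum total cost 590.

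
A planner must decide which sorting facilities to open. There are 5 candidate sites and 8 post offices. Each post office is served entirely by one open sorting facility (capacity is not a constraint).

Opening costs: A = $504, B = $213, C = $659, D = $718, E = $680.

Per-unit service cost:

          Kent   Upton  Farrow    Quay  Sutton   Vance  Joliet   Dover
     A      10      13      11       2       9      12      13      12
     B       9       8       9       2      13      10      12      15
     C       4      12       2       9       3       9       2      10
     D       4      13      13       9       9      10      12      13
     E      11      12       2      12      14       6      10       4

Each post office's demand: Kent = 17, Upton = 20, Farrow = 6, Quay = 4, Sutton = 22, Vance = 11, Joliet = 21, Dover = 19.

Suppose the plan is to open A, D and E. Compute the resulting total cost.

Each post office is assigned to its cheapest site among the open ones.
{A, D, E}: Kent→D 4·17=68, Upton→E 12·20=240, Farrow→E 2·6=12, Quay→A 2·4=8, Sutton→A 9·22=198, Vance→E 6·11=66, Joliet→E 10·21=210, Dover→E 4·19=76. Service 878; fixed 1902; total 2780.

Total cost: 2780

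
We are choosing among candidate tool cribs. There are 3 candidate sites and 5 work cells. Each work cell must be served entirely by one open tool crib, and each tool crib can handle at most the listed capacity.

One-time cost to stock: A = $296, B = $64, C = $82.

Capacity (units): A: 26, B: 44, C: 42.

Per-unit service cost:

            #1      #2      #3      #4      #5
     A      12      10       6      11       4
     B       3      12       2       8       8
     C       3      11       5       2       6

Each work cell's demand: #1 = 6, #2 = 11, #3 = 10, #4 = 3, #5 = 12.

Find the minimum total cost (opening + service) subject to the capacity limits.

Open {C}: #1→C 3·6=18, #2→C 11·11=121, #3→C 5·10=50, #4→C 2·3=6, #5→C 6·12=72.
Loads: C carries 42/42. Service 267; fixed 82; total 349.
Next best feasible plan costs 354.

Minimum total cost: 349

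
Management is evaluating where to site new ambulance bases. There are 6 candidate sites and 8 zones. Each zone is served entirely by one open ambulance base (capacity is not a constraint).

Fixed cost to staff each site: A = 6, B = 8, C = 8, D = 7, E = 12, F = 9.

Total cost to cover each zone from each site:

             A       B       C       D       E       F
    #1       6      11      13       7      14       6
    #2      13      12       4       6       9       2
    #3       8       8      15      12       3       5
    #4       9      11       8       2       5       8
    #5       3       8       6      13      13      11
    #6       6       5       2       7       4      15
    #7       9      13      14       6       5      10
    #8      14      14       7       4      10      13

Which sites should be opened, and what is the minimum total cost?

Open A and D; minimum total cost 54.

For any fixed open set, each zone goes to its cheapest open site; total = fixed + service.
{A, D}: #1→A 6, #2→D 6, #3→A 8, #4→D 2, #5→A 3, #6→A 6, #7→D 6, #8→D 4. Service 41; fixed 13; total 54.
{A, C, D}: service 35 + fixed 21 = 56
{A, D, F}: #1→A 6, #2→F 2, #3→F 5, #4→D 2, #5→A 3, #6→A 6, #7→D 6, #8→D 4. Service 34; fixed 22; total 56.
{A, B, C, D, E, F}: #1→A 6, #2→F 2, #3→E 3, #4→D 2, #5→A 3, #6→C 2, #7→E 5, #8→D 4. Service 27; fixed 50; total 77.
No other subset beats 54.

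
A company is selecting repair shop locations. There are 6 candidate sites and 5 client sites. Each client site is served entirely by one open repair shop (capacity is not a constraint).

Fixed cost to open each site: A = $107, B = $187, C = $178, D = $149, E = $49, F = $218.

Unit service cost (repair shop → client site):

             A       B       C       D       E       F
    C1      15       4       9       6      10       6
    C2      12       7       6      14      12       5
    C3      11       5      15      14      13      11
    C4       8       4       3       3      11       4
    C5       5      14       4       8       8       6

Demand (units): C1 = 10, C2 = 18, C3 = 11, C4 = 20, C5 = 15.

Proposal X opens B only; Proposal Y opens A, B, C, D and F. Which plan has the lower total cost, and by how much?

Proposal X is cheaper by 446.

Proposal X: {B}: C1→B 4·10=40, C2→B 7·18=126, C3→B 5·11=55, C4→B 4·20=80, C5→B 14·15=210. Service 511; fixed 187; total 698.
Proposal Y: {A, B, C, D, F}: C1→B 4·10=40, C2→F 5·18=90, C3→B 5·11=55, C4→C 3·20=60, C5→C 4·15=60. Service 305; fixed 839; total 1144.
Difference: |698 − 1144| = 446.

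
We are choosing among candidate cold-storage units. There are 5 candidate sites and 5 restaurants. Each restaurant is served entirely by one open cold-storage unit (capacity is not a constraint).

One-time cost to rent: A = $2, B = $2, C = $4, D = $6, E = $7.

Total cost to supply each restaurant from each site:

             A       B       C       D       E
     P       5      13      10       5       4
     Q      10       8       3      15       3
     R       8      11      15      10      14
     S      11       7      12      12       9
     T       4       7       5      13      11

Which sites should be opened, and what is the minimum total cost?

For any fixed open set, each restaurant goes to its cheapest open site; total = fixed + service.
{A, B, C}: P→A 5, Q→C 3, R→A 8, S→B 7, T→A 4. Service 27; fixed 8; total 35.
{A, B}: service 32 + fixed 4 = 36
{A, B, E}: service 26 + fixed 11 = 37
{A, B, C, D, E}: service 26 + fixed 21 = 47
No other subset beats 35.

Open A, B and C; minimum total cost 35.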